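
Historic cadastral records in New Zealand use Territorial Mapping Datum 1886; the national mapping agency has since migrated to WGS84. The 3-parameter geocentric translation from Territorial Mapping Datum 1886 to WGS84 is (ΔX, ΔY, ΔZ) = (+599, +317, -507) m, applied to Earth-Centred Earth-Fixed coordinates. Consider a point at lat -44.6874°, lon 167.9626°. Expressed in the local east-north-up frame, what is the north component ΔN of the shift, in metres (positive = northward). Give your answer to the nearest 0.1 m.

ΔN = -725.9 m

At φ = -44.6874°, λ = 167.9626°: sin φ = -0.703238, cos φ = 0.710954, sin λ = 0.208550, cos λ = -0.978012.
ΔN = −sin φ cos λ·ΔX − sin φ sin λ·ΔY + cos φ·ΔZ = −(-0.703238)(-0.978012)(599) − (-0.703238)(0.208550)(317) + (0.710954)(-507) = -725.94 m.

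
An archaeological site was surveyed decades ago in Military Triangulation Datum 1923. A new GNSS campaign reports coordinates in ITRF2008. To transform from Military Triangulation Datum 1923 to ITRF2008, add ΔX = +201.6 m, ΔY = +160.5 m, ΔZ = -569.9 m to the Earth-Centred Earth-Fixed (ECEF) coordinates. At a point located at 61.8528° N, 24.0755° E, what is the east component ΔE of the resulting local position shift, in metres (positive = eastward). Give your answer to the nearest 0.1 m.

At φ = 61.8528°, λ = 24.0755°: sin φ = 0.881739, cos φ = 0.471738, sin λ = 0.407940, cos λ = 0.913009.
ΔE = −sin λ·ΔX + cos λ·ΔY = −(0.407940)·(201.6) + (0.913009)·(160.5) = 64.30 m.

ΔE = 64.3 m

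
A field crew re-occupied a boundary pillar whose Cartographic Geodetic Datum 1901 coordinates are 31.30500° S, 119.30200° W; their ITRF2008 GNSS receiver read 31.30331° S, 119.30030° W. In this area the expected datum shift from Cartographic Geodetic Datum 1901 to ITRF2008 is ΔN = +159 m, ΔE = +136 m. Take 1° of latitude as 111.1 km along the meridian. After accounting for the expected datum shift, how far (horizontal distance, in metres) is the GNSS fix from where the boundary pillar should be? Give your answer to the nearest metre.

Observed coordinate differences: Δφ = +0.00169°, Δλ = +0.00170°.
Converting to metres (1° lat = 111100 m, cos φ = 0.854413): observed ΔN = 187.8 m, observed ΔE = 161.4 m.
Subtracting the expected shift leaves a residual of 187.8 − (159) = 28.8 m north and 161.4 − (136) = 25.4 m east.
Residual distance = √(28.8² + 25.4²) = 38.4 m.

38 m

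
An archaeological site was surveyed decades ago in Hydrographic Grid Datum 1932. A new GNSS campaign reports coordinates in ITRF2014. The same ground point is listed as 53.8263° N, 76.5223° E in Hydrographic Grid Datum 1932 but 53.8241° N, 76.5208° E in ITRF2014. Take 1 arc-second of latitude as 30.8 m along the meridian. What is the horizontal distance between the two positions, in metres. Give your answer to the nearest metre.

263 m

Δφ = 53.8241° − 53.8263° = -0.0022°; Δλ = 76.5208° − 76.5223° = -0.0015°.
1° of latitude = 3600 × 30.80 = 110880 m.
ΔN = Δφ × 110880 = -243.9 m; ΔE = Δλ × 110880 × cos(53.8263°) = -0.0015 × 110880 × 0.590235 = -98.2 m.
Distance = √(ΔE² + ΔN²) = √((-98.2)² + (-243.9)²) = 262.9 m.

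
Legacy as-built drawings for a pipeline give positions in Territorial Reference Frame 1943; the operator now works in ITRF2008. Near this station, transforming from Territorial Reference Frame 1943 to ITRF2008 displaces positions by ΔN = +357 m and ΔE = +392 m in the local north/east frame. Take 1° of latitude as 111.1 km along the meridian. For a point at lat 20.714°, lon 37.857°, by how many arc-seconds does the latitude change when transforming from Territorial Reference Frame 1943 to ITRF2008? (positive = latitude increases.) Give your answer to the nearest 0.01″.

1° of latitude = 111.1 km, so Δφ = 357.0 / 111100 = 0.0032133° = 11.568″.

Δφ = 11.57″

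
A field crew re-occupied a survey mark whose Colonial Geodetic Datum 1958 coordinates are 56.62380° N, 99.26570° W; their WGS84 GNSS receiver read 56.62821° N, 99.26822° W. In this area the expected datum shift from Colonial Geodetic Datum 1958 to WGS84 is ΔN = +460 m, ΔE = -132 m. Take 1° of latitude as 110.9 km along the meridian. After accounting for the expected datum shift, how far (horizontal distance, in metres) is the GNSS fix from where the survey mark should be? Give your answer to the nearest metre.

Observed coordinate differences: Δφ = +0.00441°, Δλ = -0.00252°.
Converting to metres (1° lat = 110900 m, cos φ = 0.550134): observed ΔN = 489.1 m, observed ΔE = -153.7 m.
Subtracting the expected shift leaves a residual of 489.1 − (460) = 29.1 m north and -153.7 − (-132) = -21.7 m east.
Residual distance = √(29.1² + (-21.7)²) = 36.3 m.

36 m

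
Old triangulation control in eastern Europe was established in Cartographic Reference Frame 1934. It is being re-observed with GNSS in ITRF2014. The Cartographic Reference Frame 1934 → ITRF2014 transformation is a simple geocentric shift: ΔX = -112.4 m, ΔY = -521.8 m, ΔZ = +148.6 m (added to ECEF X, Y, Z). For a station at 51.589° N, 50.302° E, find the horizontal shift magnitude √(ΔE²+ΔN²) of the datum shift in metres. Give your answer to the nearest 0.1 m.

524.8 m

The local east axis at (φ, λ) is (−sin λ, cos λ, 0), so ΔE = −sin(50.302°)·(-112.4) + cos(50.302°)·(-521.8) = -246.81 m.
The local north axis is (−sin φ cos λ, −sin φ sin λ, cos φ), giving ΔN = 56.256 + 314.593 + 92.325 = 463.17 m.
Horizontal magnitude = √(ΔE² + ΔN²) = √((-246.81)² + 463.17²) = 524.83 m.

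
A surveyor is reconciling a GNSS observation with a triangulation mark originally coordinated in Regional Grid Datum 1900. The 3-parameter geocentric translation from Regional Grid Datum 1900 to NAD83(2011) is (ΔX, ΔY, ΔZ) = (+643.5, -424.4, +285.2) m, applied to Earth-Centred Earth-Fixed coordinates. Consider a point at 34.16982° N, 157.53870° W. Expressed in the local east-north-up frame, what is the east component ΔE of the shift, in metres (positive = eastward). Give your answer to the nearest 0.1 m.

At φ = 34.16982°, λ = -157.53870°: sin φ = 0.561648, cos φ = 0.827377, sin λ = -0.382059, cos λ = -0.924138.
ΔE = −sin λ·ΔX + cos λ·ΔY = −(-0.382059)·(643.5) + (-0.924138)·(-424.4) = 638.06 m.

ΔE = 638.1 m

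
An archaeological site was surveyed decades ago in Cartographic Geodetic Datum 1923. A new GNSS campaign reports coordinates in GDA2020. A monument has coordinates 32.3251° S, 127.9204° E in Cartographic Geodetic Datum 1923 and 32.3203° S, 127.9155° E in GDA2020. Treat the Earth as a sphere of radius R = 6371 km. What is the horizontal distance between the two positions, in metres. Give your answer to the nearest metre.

Δφ = -32.3203° − -32.3251° = +0.0048°; Δλ = 127.9155° − 127.9204° = -0.0049°.
1° along a meridian = πR/180 = 111195 m.
ΔN = Δφ × 111195 = 533.7 m; ΔE = Δλ × 111195 × cos(-32.3251°) = -0.0049 × 111195 × 0.845028 = -460.4 m.
Distance = √(ΔE² + ΔN²) = √((-460.4)² + 533.7²) = 704.9 m.

705 m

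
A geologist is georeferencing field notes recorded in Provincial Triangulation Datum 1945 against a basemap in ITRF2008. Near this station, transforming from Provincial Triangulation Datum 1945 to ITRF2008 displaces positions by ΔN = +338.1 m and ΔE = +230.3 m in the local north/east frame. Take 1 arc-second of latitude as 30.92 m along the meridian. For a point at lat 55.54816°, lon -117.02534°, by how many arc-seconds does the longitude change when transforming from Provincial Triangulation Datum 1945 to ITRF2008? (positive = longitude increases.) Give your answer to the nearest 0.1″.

Δλ = 13.2″

At latitude 55.54816°, cos φ = 0.565713.
1″ of longitude at this latitude = 30.92 × cos φ = 17.4919 m, so Δλ = 230.3 / 17.4919 = 13.166″.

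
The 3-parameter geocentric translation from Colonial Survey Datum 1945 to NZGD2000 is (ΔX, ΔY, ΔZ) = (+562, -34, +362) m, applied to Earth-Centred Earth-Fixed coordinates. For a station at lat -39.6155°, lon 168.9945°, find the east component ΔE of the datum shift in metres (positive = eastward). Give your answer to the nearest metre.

The local east axis at (φ, λ) is (−sin λ, cos λ, 0), so ΔE = −sin(168.9945°)·562 + cos(168.9945°)·(-34) = -73.91 m.

ΔE = -74 m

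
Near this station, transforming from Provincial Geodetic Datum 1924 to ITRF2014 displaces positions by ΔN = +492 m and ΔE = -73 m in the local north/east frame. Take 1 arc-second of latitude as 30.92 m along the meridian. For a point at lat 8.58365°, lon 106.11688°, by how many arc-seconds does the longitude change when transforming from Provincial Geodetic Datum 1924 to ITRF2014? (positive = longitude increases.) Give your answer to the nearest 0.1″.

Δλ = -2.4″

At latitude 8.58365°, cos φ = 0.988799.
1″ of longitude at this latitude = 30.92 × cos φ = 30.5737 m, so Δλ = -73.0 / 30.5737 = -2.388″.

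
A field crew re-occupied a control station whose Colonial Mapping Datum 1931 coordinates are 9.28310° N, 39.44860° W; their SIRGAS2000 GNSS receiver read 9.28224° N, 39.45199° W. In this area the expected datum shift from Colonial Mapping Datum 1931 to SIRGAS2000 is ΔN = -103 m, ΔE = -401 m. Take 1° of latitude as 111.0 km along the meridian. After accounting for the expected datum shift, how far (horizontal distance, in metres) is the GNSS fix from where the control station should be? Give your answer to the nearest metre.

Observed coordinate differences: Δφ = -0.00086°, Δλ = -0.00339°.
Converting to metres (1° lat = 111000 m, cos φ = 0.986903): observed ΔN = -95.5 m, observed ΔE = -371.4 m.
Subtracting the expected shift leaves a residual of -95.5 − (-103) = 7.5 m north and -371.4 − (-401) = 29.6 m east.
Residual distance = √(7.5² + 29.6²) = 30.6 m.

31 m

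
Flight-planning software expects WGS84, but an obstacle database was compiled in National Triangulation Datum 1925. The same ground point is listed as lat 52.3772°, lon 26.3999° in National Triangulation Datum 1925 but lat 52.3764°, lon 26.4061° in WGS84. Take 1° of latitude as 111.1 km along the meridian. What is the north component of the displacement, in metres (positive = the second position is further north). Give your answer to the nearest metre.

ΔN = -89 m

Δφ = 52.3764° − 52.3772° = -0.0008°; Δλ = 26.4061° − 26.3999° = +0.0062°.
ΔN = Δφ × 111100 = -88.9 m; ΔE = Δλ × 111100 × cos(52.3772°) = +0.0062 × 111100 × 0.610460 = 420.5 m.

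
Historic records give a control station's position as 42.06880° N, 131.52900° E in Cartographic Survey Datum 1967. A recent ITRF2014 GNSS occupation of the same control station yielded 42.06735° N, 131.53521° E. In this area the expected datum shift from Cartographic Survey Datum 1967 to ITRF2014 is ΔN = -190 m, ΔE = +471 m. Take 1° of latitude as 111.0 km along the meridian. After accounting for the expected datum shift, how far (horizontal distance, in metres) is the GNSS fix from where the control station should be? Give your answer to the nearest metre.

50 m

Observed coordinate differences: Δφ = -0.00145°, Δλ = +0.00621°.
Converting to metres (1° lat = 111000 m, cos φ = 0.742341): observed ΔN = -161.0 m, observed ΔE = 511.7 m.
Subtracting the expected shift leaves a residual of -161.0 − (-190) = 29.0 m north and 511.7 − (471) = 40.7 m east.
Residual distance = √(29.0² + 40.7²) = 50.0 m.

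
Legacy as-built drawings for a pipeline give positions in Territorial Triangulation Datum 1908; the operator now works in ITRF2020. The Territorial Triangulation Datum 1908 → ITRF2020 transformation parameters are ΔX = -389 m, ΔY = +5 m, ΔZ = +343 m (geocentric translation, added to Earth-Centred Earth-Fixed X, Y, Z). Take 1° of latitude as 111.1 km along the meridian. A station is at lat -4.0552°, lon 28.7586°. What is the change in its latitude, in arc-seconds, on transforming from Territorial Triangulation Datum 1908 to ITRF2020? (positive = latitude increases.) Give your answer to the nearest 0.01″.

Δφ = 10.31″

sin φ = -0.070718, cos φ = 0.997496, sin λ = 0.481120, cos λ = 0.876655.
North component: ΔN = −sin φ cos λ·ΔX − sin φ sin λ·ΔY + cos φ·ΔZ = −(-0.070718)(0.876655)(-389) − (-0.070718)(0.481120)(5) + (0.997496)(343) = 318.20 m.
1° of latitude spans 111100 m, so Δφ = 318.20 / 111100 × 3600 = 10.311″.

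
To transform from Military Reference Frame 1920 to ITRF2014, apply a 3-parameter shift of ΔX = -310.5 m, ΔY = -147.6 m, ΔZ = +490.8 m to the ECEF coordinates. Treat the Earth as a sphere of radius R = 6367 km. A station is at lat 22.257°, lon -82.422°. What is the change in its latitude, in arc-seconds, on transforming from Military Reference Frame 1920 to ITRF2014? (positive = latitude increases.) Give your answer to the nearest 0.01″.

Δφ = 13.42″

sin φ = 0.378762, cos φ = 0.925494, sin λ = -0.991266, cos λ = 0.131876.
North component: ΔN = −sin φ cos λ·ΔX − sin φ sin λ·ΔY + cos φ·ΔZ = −(0.378762)(0.131876)(-310.5) − (0.378762)(-0.991266)(-147.6) + (0.925494)(490.8) = 414.32 m.
1° of latitude spans πR/180 = 111125 m, so Δφ = 414.32 / 111125 × 3600 = 13.422″.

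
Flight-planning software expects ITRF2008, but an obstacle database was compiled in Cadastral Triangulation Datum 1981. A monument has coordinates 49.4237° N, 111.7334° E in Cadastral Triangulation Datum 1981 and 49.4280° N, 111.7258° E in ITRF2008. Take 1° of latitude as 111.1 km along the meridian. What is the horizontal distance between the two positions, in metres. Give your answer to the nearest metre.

728 m

Δφ = 49.4280° − 49.4237° = +0.0043°; Δλ = 111.7258° − 111.7334° = -0.0076°.
ΔN = Δφ × 111100 = 477.7 m; ΔE = Δλ × 111100 × cos(49.4237°) = -0.0076 × 111100 × 0.650460 = -549.2 m.
Distance = √(ΔE² + ΔN²) = √((-549.2)² + 477.7²) = 727.9 m.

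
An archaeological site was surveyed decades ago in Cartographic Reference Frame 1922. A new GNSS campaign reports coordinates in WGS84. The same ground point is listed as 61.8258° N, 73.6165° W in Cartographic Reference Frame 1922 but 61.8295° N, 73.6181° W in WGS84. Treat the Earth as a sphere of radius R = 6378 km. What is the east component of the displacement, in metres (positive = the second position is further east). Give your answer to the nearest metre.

Δφ = 61.8295° − 61.8258° = +0.0037°; Δλ = -73.6181° − -73.6165° = -0.0016°.
1° along a meridian = πR/180 = 111317 m.
ΔN = Δφ × 111317 = 411.9 m; ΔE = Δλ × 111317 × cos(61.8258°) = -0.0016 × 111317 × 0.472154 = -84.1 m.

ΔE = -84 m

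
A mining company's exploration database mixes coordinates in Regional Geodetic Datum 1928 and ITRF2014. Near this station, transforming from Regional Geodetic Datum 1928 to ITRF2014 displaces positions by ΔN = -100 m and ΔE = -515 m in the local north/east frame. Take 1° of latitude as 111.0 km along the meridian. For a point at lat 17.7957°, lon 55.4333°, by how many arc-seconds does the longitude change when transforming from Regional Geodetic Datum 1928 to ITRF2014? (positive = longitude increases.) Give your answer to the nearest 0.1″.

At latitude 17.7957°, cos φ = 0.952152.
1° of longitude at this latitude = 111.0 × cos φ = 105.69 km, so Δλ = -515.0 / 105688.9 = -0.0048728° = -17.542″.

Δλ = -17.5″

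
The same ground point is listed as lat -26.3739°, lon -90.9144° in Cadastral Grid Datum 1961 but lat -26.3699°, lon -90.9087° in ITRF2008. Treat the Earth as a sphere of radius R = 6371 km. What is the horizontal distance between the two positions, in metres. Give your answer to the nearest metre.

Δφ = -26.3699° − -26.3739° = +0.0040°; Δλ = -90.9087° − -90.9144° = +0.0057°.
1° along a meridian = πR/180 = 111195 m.
ΔN = Δφ × 111195 = 444.8 m; ΔE = Δλ × 111195 × cos(-26.3739°) = +0.0057 × 111195 × 0.895914 = 567.8 m.
Distance = √(ΔE² + ΔN²) = √(567.8² + 444.8²) = 721.3 m.

721 m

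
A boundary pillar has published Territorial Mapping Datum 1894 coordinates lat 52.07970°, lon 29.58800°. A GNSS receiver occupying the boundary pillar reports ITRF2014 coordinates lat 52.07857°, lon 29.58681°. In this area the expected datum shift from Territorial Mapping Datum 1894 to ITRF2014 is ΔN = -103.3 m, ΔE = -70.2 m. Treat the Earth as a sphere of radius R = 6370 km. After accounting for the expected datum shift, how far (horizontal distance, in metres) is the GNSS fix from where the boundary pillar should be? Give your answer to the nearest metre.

Observed coordinate differences: Δφ = -0.00113°, Δλ = -0.00119°.
Converting to metres (1° lat = 111177 m, cos φ = 0.614565): observed ΔN = -125.6 m, observed ΔE = -81.3 m.
Subtracting the expected shift leaves a residual of -125.6 − (-103.3) = -22.3 m north and -81.3 − (-70.2) = -11.1 m east.
Residual distance = √((-22.3)² + (-11.1)²) = 24.9 m.

25 m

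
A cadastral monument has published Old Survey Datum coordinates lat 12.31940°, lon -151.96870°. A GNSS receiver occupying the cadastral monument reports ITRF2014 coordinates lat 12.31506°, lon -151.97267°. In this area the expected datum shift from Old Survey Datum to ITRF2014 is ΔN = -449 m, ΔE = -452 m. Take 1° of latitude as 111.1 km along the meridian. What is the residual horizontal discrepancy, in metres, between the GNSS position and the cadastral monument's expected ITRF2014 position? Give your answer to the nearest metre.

39 m

Observed coordinate differences: Δφ = -0.00434°, Δλ = -0.00397°.
Converting to metres (1° lat = 111100 m, cos φ = 0.976973): observed ΔN = -482.2 m, observed ΔE = -430.9 m.
Subtracting the expected shift leaves a residual of -482.2 − (-449) = -33.2 m north and -430.9 − (-452) = 21.1 m east.
Residual distance = √((-33.2)² + 21.1²) = 39.3 m.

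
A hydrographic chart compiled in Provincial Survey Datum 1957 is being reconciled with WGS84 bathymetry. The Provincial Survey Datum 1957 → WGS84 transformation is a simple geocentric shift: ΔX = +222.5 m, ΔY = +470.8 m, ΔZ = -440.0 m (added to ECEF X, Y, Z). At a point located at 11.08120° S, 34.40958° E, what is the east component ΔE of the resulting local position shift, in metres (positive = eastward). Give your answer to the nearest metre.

The local east axis at (φ, λ) is (−sin λ, cos λ, 0), so ΔE = −sin(34.40958°)·222.5 + cos(34.40958°)·470.8 = 262.68 m.

ΔE = 263 m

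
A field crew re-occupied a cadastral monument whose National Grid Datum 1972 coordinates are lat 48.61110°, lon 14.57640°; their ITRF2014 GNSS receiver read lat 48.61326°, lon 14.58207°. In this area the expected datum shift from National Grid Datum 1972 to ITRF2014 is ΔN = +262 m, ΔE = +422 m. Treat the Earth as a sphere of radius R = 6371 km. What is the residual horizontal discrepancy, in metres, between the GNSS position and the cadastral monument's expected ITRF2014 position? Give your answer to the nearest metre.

22 m

Observed coordinate differences: Δφ = +0.00216°, Δλ = +0.00567°.
Converting to metres (1° lat = 111195 m, cos φ = 0.661167): observed ΔN = 240.2 m, observed ΔE = 416.8 m.
Subtracting the expected shift leaves a residual of 240.2 − (262) = -21.8 m north and 416.8 − (422) = -5.2 m east.
Residual distance = √((-21.8)² + (-5.2)²) = 22.4 m.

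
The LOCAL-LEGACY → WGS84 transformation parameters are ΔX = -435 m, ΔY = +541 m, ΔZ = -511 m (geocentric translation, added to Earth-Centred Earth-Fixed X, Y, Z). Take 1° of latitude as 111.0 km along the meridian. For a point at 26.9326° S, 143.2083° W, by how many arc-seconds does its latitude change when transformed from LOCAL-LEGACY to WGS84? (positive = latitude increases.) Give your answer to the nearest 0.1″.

Δφ = -14.4″

sin φ = -0.452942, cos φ = 0.891540, sin λ = -0.598908, cos λ = -0.800818.
North component: ΔN = −sin φ cos λ·ΔX − sin φ sin λ·ΔY + cos φ·ΔZ = −(-0.452942)(-0.800818)(-435) − (-0.452942)(-0.598908)(541) + (0.891540)(-511) = -444.55 m.
1° of latitude spans 111000 m, so Δφ = -444.55 / 111000 × 3600 = -14.418″.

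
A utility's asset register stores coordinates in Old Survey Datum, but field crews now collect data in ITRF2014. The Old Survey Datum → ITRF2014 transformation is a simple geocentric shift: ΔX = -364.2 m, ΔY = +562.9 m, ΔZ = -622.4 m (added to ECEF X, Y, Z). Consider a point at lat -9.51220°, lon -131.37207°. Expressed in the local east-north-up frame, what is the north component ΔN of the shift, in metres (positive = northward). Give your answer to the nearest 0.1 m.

ΔN = -643.9 m

At φ = -9.51220°, λ = -131.37207°: sin φ = -0.165258, cos φ = 0.986250, sin λ = -0.750433, cos λ = -0.660946.
ΔN = −sin φ cos λ·ΔX − sin φ sin λ·ΔY + cos φ·ΔZ = −(-0.165258)(-0.660946)(-364.2) − (-0.165258)(-0.750433)(562.9) + (0.986250)(-622.4) = -643.87 m.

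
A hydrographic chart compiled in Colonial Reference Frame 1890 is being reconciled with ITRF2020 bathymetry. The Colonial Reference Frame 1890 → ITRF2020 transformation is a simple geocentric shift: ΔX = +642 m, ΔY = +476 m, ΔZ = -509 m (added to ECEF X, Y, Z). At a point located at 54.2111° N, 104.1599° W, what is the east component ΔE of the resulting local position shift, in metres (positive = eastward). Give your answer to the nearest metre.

ΔE = 506 m

The local east axis at (φ, λ) is (−sin λ, cos λ, 0), so ΔE = −sin(-104.1599°)·642 + cos(-104.1599°)·476 = 506.05 m.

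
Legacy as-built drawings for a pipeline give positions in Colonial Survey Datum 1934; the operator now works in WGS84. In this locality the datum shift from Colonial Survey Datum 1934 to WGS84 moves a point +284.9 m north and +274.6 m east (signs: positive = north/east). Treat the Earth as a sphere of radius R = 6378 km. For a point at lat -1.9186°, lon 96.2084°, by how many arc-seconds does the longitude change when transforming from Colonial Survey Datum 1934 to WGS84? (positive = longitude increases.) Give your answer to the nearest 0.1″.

Δλ = 8.9″

At latitude -1.9186°, cos φ = 0.999439.
One radian of longitude at latitude φ spans R cos φ, so Δλ = ΔE / (R cos φ) = 274.6 / (6378000 × 0.999439) = 4.3078e-05 rad = 8.886″.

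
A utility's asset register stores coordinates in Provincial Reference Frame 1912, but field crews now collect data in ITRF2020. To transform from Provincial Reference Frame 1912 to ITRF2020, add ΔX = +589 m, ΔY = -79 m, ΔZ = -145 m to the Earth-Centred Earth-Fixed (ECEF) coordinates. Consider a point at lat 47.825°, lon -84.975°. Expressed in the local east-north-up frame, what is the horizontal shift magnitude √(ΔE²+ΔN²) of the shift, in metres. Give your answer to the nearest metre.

The local east axis at (φ, λ) is (−sin λ, cos λ, 0), so ΔE = −sin(-84.975°)·589 + cos(-84.975°)·(-79) = 579.82 m.
The local north axis is (−sin φ cos λ, −sin φ sin λ, cos φ), giving ΔN = -38.234 − 58.322 − 97.353 = -193.91 m.
Horizontal magnitude = √(ΔE² + ΔN²) = √(579.82² + (-193.91)²) = 611.38 m.

611 m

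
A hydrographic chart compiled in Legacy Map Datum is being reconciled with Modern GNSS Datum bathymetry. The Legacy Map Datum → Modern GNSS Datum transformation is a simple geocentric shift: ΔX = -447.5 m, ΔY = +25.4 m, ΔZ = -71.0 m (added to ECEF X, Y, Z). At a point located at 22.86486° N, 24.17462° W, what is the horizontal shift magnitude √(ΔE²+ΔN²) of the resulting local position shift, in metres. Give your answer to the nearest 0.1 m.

187.3 m

At φ = 22.86486°, λ = -24.17462°: sin φ = 0.388559, cos φ = 0.921424, sin λ = -0.409519, cos λ = 0.912302.
ΔE = −sin λ·ΔX + cos λ·ΔY = −(-0.409519)·(-447.5) + (0.912302)·(25.4) = -160.09 m.
ΔN = −sin φ cos λ·ΔX − sin φ sin λ·ΔY + cos φ·ΔZ = −(0.388559)(0.912302)(-447.5) − (0.388559)(-0.409519)(25.4) + (0.921424)(-71.0) = 97.25 m.
Horizontal magnitude = √(ΔE² + ΔN²) = √((-160.09)² + 97.25²) = 187.31 m.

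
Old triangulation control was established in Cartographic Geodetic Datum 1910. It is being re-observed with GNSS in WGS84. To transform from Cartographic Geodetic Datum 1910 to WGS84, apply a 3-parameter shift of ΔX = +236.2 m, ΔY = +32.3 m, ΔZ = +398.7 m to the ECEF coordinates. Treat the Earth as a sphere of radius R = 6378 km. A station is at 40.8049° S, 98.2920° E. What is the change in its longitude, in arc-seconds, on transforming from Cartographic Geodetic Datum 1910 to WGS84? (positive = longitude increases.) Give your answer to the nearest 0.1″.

Δλ = -10.2″

sin φ = -0.653485, cos φ = 0.756939, sin λ = 0.989546, cos λ = -0.144218.
East component: ΔE = −sin λ·ΔX + cos λ·ΔY = −(0.989546)(236.2) + (-0.144218)(32.3) = -238.39 m.
1° of latitude spans πR/180 = 111317 m; at latitude φ, 1° of longitude spans that × cos φ = 84260.3 m, so Δλ = -238.39 / 84260.3 × 3600 = -10.185″.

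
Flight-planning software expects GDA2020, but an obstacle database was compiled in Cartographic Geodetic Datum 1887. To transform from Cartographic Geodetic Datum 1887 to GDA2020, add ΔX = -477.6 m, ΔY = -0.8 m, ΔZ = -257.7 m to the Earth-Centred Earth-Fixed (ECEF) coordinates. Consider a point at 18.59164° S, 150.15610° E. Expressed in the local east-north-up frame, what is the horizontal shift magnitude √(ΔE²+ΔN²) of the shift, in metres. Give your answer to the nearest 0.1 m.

The local east axis at (φ, λ) is (−sin λ, cos λ, 0), so ΔE = −sin(150.15610°)·(-477.6) + cos(150.15610°)·(-0.8) = 238.37 m.
The local north axis is (−sin φ cos λ, −sin φ sin λ, cos φ), giving ΔN = 132.076 − 0.127 − 244.252 = -112.30 m.
Horizontal magnitude = √(ΔE² + ΔN²) = √(238.37² + (-112.30)²) = 263.50 m.

263.5 m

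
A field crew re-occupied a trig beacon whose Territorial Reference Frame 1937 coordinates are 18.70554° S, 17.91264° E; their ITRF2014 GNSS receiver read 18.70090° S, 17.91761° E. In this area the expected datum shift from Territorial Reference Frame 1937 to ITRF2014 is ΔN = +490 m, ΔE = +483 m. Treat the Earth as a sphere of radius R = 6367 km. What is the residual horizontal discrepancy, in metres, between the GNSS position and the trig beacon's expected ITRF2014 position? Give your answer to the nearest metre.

Observed coordinate differences: Δφ = +0.00464°, Δλ = +0.00497°.
Converting to metres (1° lat = 111125 m, cos φ = 0.947179): observed ΔN = 515.6 m, observed ΔE = 523.1 m.
Subtracting the expected shift leaves a residual of 515.6 − (490) = 25.6 m north and 523.1 − (483) = 40.1 m east.
Residual distance = √(25.6² + 40.1²) = 47.6 m.

48 m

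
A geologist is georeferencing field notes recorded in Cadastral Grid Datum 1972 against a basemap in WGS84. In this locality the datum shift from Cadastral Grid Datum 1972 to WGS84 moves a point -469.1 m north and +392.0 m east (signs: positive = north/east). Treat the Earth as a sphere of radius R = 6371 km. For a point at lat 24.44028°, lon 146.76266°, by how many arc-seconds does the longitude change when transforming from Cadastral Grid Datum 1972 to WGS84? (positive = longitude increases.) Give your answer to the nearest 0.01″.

At latitude 24.44028°, cos φ = 0.910393.
One radian of longitude at latitude φ spans R cos φ, so Δλ = ΔE / (R cos φ) = 392.0 / (6371000 × 0.910393) = 6.7585e-05 rad = 13.940″.

Δλ = 13.94″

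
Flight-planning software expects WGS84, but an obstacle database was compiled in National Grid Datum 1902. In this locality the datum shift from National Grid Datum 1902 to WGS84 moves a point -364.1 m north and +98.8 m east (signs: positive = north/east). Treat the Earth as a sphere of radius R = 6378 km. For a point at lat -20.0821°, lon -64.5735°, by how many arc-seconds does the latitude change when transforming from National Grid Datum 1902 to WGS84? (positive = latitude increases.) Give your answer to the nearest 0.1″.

Δφ = -11.8″

On a sphere of radius R, 1 rad of latitude = R, so Δφ = ΔN / R = -364.1 / 6378000 = -5.7087e-05 rad = -11.775″.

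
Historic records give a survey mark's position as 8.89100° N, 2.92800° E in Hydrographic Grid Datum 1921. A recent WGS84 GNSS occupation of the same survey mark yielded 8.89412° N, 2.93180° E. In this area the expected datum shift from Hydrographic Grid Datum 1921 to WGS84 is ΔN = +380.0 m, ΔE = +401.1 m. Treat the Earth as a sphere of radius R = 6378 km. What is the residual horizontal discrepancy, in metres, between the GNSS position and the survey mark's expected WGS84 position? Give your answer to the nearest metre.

Observed coordinate differences: Δφ = +0.00312°, Δλ = +0.00380°.
Converting to metres (1° lat = 111317 m, cos φ = 0.987984): observed ΔN = 347.3 m, observed ΔE = 417.9 m.
Subtracting the expected shift leaves a residual of 347.3 − (380.0) = -32.7 m north and 417.9 − (401.1) = 16.8 m east.
Residual distance = √((-32.7)² + 16.8²) = 36.8 m.

37 m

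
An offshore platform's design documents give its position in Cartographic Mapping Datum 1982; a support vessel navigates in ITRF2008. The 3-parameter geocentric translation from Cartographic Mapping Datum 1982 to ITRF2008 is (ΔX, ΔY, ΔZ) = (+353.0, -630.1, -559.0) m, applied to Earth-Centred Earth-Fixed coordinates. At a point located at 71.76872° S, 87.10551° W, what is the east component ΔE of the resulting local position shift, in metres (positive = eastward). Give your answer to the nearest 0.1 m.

ΔE = 320.7 m

At φ = -71.76872°, λ = -87.10551°: sin φ = -0.949801, cos φ = 0.312853, sin λ = -0.998724, cos λ = 0.050497.
ΔE = −sin λ·ΔX + cos λ·ΔY = −(-0.998724)·(353.0) + (0.050497)·(-630.1) = 320.73 m.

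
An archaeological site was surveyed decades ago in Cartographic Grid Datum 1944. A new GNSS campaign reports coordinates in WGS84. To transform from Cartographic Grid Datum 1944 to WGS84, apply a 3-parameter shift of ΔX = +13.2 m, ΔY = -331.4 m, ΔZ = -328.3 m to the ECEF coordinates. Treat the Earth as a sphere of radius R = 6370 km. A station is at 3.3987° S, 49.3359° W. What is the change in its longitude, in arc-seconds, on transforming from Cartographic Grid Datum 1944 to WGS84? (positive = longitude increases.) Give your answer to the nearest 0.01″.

Δλ = -6.68″

sin φ = -0.059284, cos φ = 0.998241, sin λ = -0.758543, cos λ = 0.651623.
East component: ΔE = −sin λ·ΔX + cos λ·ΔY = −(-0.758543)(13.2) + (0.651623)(-331.4) = -205.94 m.
1° of latitude spans πR/180 = 111177 m; at latitude φ, 1° of longitude spans that × cos φ = 110981.9 m, so Δλ = -205.94 / 110981.9 × 3600 = -6.680″.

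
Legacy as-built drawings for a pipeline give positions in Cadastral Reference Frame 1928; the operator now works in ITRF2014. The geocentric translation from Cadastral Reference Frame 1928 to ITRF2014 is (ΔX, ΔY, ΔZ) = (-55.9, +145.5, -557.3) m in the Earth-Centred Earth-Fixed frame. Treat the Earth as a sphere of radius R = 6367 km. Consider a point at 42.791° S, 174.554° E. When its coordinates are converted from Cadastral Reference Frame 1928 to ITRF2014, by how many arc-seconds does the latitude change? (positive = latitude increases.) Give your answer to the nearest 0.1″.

Δφ = -11.7″

sin φ = -0.679326, cos φ = 0.733837, sin λ = 0.094908, cos λ = -0.995486.
North component: ΔN = −sin φ cos λ·ΔX − sin φ sin λ·ΔY + cos φ·ΔZ = −(-0.679326)(-0.995486)(-55.9) − (-0.679326)(0.094908)(145.5) + (0.733837)(-557.3) = -361.78 m.
1° of latitude spans πR/180 = 111125 m, so Δφ = -361.78 / 111125 × 3600 = -11.720″.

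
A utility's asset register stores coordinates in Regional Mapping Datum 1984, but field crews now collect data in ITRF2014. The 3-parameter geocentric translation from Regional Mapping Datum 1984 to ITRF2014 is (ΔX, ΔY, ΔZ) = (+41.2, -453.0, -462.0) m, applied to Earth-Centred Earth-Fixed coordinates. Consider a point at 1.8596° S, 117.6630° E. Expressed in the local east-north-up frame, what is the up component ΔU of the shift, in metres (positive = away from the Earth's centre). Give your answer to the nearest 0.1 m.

ΔU = -405.1 m

At φ = -1.8596°, λ = 117.6630°: sin φ = -0.032450, cos φ = 0.999473, sin λ = 0.885694, cos λ = -0.464270.
ΔU = cos φ cos λ·ΔX + cos φ sin λ·ΔY + sin φ·ΔZ = (0.999473)(-0.464270)(41.2) + (0.999473)(0.885694)(-453.0) + (-0.032450)(-462.0) = -405.13 m.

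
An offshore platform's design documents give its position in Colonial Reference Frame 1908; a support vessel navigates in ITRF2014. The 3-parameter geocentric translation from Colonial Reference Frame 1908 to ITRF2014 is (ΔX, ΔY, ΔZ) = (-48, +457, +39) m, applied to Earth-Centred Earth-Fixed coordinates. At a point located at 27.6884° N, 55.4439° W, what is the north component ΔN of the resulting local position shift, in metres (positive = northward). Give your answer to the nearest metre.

ΔN = 222 m

At φ = 27.6884°, λ = -55.4439°: sin φ = 0.464663, cos φ = 0.885488, sin λ = -0.823571, cos λ = 0.567213.
ΔN = −sin φ cos λ·ΔX − sin φ sin λ·ΔY + cos φ·ΔZ = −(0.464663)(0.567213)(-48) − (0.464663)(-0.823571)(457) + (0.885488)(39) = 222.07 m.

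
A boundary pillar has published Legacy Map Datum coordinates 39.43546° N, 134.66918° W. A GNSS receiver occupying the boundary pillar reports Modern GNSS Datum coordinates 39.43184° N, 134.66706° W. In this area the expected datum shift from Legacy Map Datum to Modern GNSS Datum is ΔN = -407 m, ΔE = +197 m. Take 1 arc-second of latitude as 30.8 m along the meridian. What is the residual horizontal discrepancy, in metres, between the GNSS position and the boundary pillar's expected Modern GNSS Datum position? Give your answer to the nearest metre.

Observed coordinate differences: Δφ = -0.00362°, Δλ = +0.00212°.
Converting to metres (1° lat = 110880 m, cos φ = 0.772341): observed ΔN = -401.4 m, observed ΔE = 181.6 m.
Subtracting the expected shift leaves a residual of -401.4 − (-407) = 5.6 m north and 181.6 − (197) = -15.4 m east.
Residual distance = √(5.6² + (-15.4)²) = 16.4 m.

16 m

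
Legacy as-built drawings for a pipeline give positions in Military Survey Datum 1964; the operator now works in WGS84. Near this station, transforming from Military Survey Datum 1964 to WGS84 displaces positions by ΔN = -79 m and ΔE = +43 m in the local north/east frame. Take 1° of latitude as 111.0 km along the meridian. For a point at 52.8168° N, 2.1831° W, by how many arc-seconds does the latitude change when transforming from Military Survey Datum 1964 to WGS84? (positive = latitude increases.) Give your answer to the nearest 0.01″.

Δφ = -2.56″

1° of latitude = 111.0 km, so Δφ = -79.0 / 111000 = -0.0007117° = -2.562″.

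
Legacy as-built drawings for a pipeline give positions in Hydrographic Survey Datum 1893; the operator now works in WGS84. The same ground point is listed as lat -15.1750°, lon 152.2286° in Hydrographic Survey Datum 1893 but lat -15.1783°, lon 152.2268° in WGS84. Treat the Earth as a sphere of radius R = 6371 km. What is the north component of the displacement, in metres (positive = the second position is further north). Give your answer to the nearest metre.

ΔN = -367 m

Δφ = -15.1783° − -15.1750° = -0.0033°; Δλ = 152.2268° − 152.2286° = -0.0018°.
1° along a meridian = πR/180 = 111195 m.
ΔN = Δφ × 111195 = -366.9 m; ΔE = Δλ × 111195 × cos(-15.1750°) = -0.0018 × 111195 × 0.965131 = -193.2 m.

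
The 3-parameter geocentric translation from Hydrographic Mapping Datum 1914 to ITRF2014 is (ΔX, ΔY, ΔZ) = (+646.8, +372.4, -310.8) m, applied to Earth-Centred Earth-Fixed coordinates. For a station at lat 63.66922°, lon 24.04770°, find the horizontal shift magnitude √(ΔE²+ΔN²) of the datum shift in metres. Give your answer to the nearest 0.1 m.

The local east axis at (φ, λ) is (−sin λ, cos λ, 0), so ΔE = −sin(24.04770°)·646.8 + cos(24.04770°)·372.4 = 76.51 m.
The local north axis is (−sin φ cos λ, −sin φ sin λ, cos φ), giving ΔN = -529.380 − 136.007 − 137.856 = -803.24 m.
Horizontal magnitude = √(ΔE² + ΔN²) = √(76.51² + (-803.24)²) = 806.88 m.

806.9 m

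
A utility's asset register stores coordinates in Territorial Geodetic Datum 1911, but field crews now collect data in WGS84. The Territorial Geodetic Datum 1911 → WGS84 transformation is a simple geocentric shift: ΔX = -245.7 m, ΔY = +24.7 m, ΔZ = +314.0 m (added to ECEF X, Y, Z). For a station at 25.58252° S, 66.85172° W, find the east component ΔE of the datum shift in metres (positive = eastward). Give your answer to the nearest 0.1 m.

The local east axis at (φ, λ) is (−sin λ, cos λ, 0), so ΔE = −sin(-66.85172°)·(-245.7) + cos(-66.85172°)·24.7 = -216.21 m.

ΔE = -216.2 m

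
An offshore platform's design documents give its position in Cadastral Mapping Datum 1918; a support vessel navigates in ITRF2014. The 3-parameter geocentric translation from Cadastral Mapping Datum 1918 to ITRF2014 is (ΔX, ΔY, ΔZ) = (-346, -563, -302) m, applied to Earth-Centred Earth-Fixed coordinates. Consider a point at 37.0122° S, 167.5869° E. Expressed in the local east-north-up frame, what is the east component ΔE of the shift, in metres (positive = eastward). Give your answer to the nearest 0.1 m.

At φ = -37.0122°, λ = 167.5869°: sin φ = -0.601985, cos φ = 0.798507, sin λ = 0.214959, cos λ = -0.976623.
ΔE = −sin λ·ΔX + cos λ·ΔY = −(0.214959)·(-346) + (-0.976623)·(-563) = 624.21 m.

ΔE = 624.2 m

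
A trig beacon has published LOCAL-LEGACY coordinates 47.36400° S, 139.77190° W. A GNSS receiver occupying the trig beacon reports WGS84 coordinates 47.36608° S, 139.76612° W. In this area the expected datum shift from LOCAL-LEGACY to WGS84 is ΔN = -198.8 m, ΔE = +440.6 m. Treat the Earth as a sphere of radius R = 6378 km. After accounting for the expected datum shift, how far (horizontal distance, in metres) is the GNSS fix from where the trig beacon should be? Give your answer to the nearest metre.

33 m

Observed coordinate differences: Δφ = -0.00208°, Δλ = +0.00578°.
Converting to metres (1° lat = 111317 m, cos φ = 0.677338): observed ΔN = -231.5 m, observed ΔE = 435.8 m.
Subtracting the expected shift leaves a residual of -231.5 − (-198.8) = -32.7 m north and 435.8 − (440.6) = -4.8 m east.
Residual distance = √((-32.7)² + (-4.8)²) = 33.1 m.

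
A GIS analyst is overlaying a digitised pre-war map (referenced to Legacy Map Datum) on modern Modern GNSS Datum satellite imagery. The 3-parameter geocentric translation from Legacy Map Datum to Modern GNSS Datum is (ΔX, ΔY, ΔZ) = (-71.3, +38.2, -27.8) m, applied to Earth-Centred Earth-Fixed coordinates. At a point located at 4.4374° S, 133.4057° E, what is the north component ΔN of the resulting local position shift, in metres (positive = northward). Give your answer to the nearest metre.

ΔN = -22 m

The local north axis is (−sin φ cos λ, −sin φ sin λ, cos φ), giving ΔN = 3.791 + 2.147 − 27.717 = -21.78 m.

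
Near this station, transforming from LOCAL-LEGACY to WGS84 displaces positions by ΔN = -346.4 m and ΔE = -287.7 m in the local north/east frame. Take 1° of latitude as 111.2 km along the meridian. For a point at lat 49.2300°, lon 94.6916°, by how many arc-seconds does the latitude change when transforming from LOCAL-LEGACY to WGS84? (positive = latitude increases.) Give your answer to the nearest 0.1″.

Δφ = -11.2″

1° of latitude = 111.2 km, so Δφ = -346.4 / 111200 = -0.0031151° = -11.214″.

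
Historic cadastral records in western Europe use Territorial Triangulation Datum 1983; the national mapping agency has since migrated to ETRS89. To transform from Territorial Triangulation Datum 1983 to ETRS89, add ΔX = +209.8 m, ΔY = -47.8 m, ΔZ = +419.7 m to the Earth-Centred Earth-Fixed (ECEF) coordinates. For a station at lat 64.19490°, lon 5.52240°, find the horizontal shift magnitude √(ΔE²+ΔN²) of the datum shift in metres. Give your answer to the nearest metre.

68 m

At φ = 64.19490°, λ = 5.52240°: sin φ = 0.900280, cos φ = 0.435311, sin λ = 0.096235, cos λ = 0.995359.
ΔE = −sin λ·ΔX + cos λ·ΔY = −(0.096235)·(209.8) + (0.995359)·(-47.8) = -67.77 m.
ΔN = −sin φ cos λ·ΔX − sin φ sin λ·ΔY + cos φ·ΔZ = −(0.900280)(0.995359)(209.8) − (0.900280)(0.096235)(-47.8) + (0.435311)(419.7) = -1.16 m.
Horizontal magnitude = √(ΔE² + ΔN²) = √((-67.77)² + (-1.16)²) = 67.78 m.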